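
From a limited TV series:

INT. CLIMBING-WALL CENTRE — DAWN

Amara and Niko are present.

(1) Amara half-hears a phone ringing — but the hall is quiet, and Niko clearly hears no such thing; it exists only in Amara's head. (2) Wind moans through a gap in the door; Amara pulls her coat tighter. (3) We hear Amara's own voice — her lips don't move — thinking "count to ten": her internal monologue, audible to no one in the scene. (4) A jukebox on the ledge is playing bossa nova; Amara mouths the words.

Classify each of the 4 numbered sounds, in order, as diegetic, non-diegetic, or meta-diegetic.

(1) is meta-diegetic: Amara alone 'hears' it — an imagined sound, not present in the space.
(2) is diegetic: ambient/room sound belonging to the story's physical space.
Sound (3): it's Amara's unspoken thought, heard only by the audience via her subjectivity, so meta-diegetic.
(4) source music from a jukebox, which exists in the story world → diegetic.

meta-diegetic, diegetic, meta-diegetic, diegetic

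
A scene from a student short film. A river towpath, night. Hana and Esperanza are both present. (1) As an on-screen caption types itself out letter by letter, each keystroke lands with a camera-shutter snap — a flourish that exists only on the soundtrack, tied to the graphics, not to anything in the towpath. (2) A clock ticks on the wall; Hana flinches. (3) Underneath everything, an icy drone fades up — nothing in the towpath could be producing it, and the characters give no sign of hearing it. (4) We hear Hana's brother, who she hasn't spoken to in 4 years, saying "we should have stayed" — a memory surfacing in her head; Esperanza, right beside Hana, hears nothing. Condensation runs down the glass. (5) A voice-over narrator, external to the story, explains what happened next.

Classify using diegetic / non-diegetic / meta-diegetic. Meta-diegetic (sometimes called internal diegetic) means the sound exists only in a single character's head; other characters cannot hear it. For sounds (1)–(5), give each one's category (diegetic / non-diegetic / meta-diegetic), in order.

Sound (1): sound married to a title/caption — outside the diegesis by definition, so non-diegetic.
(2) is diegetic: the sound comes from a clock physically present in the location.
(3) score with no on-screen or off-screen source; it exists for the audience alone → non-diegetic.
(4) is meta-diegetic: it's Hana's recollection rendered as sound; the other character can't hear it.
(5) is non-diegetic: external voice-over — not a character, not heard by anyone in the scene.

non-diegetic, diegetic, non-diegetic, meta-diegetic, non-diegetic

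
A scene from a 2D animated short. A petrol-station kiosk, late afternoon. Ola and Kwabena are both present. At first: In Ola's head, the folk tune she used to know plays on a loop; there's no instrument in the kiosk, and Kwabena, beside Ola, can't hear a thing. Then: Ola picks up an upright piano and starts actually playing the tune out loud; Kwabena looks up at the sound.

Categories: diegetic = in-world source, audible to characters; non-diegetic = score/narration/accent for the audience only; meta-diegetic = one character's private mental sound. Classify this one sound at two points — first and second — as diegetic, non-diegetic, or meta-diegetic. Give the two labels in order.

First: the tune exists only as Ola's private memory; Kwabena can't hear it → meta-diegetic.
Second: Ola is now producing it live on an upright piano, in the room, and Kwabena hears it → diegetic.

meta-diegetic, diegetic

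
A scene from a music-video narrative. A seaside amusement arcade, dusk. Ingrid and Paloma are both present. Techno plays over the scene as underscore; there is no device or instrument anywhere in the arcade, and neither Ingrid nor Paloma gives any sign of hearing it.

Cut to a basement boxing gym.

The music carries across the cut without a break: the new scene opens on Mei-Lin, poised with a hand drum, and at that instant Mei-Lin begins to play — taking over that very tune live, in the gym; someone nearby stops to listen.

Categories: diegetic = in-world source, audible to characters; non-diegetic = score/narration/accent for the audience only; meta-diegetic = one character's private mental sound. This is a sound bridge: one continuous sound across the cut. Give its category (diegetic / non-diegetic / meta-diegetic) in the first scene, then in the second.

Scene one: there's no in-world source anywhere and no character hears it — underscore for the audience only → non-diegetic.
Scene two: from the moment Mei-Lin starts playing, the tune is being performed on a hand drum inside the story world and another character hears it → diegetic.

non-diegetic, diegetic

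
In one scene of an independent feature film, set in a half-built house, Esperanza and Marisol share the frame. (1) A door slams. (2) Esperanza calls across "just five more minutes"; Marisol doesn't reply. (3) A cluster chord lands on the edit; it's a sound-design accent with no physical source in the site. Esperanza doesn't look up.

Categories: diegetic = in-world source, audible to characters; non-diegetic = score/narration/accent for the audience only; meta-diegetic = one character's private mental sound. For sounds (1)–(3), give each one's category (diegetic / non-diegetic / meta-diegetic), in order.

diegetic, diegetic, non-diegetic

Sound (1): the sound comes from a door physically present in the location, so diegetic.
(2) is diegetic: spoken by a character present in the story world.
Sound (3): an editorial stinger — it belongs to the cut, not the story world, so non-diegetic.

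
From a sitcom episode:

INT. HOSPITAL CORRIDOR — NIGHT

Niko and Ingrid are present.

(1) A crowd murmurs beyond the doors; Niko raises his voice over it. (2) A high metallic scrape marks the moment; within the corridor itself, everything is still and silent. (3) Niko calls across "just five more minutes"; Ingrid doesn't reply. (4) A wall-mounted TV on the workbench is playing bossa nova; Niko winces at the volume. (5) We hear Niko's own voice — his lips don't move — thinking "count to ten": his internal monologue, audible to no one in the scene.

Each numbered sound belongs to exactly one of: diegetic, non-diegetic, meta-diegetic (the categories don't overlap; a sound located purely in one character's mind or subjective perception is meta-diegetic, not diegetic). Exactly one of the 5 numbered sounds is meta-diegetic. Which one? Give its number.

Sound (1): it's the actual ambient sound of the location, so diegetic.
Sound (2): it's a sound-design accent with no in-world source; no one in the scene can hear it, so non-diegetic.
(3) on-screen dialogue — Niko speaks and Ingrid is there to hear → diegetic.
(4) source music from a wall-mounted TV, which exists in the story world → diegetic.
(5) it's Niko's unspoken thought, heard only by the audience via his subjectivity → meta-diegetic.
Only (5) is meta-diegetic.

5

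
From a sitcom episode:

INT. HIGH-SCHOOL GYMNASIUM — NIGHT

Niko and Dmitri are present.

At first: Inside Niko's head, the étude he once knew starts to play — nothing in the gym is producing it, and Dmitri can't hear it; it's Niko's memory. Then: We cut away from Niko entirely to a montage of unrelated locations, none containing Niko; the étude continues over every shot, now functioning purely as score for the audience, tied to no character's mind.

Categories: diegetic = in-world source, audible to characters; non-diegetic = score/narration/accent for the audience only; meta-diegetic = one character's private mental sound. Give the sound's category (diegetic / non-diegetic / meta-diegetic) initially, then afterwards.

Initially: the music lives inside Niko's mind alone; Dmitri can't hear it → meta-diegetic.
Afterwards: once it plays over shots Niko isn't in, detached from any character's subjectivity, it's conventional underscore → non-diegetic.

meta-diegetic, non-diegetic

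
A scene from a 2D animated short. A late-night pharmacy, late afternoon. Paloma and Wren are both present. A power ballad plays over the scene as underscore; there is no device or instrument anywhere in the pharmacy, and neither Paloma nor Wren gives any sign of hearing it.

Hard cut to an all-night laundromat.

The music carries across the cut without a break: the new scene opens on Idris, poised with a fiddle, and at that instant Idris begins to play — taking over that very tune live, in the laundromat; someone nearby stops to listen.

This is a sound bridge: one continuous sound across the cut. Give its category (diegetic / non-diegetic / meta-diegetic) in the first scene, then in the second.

non-diegetic, diegetic

Scene one: there's no in-world source anywhere and no character hears it — underscore for the audience only → non-diegetic.
Scene two: from the moment Idris starts playing, the tune is being performed on a fiddle inside the story world and another character hears it → diegetic.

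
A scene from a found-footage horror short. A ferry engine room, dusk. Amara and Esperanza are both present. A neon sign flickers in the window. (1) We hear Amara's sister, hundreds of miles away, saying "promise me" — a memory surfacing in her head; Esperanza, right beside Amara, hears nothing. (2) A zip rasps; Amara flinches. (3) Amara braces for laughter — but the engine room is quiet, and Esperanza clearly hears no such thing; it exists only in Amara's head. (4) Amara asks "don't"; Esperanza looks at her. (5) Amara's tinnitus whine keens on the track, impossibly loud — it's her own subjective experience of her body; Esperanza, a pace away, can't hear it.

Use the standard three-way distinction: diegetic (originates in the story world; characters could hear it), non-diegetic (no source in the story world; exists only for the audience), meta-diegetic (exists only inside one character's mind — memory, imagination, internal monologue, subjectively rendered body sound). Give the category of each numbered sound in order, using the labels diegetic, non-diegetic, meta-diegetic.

meta-diegetic, diegetic, meta-diegetic, diegetic, meta-diegetic

(1) it's Amara's recollection rendered as sound; the other character can't hear it → meta-diegetic.
Sound (2): an in-world source (a zip); characters could hear it, so diegetic.
(3) is meta-diegetic: Amara alone 'hears' it — an imagined sound, not present in the space.
Sound (4): spoken by a character present in the story world, so diegetic.
(5) a subjective body sound — Amara's private perception, inaudible to Esperanza → meta-diegetic.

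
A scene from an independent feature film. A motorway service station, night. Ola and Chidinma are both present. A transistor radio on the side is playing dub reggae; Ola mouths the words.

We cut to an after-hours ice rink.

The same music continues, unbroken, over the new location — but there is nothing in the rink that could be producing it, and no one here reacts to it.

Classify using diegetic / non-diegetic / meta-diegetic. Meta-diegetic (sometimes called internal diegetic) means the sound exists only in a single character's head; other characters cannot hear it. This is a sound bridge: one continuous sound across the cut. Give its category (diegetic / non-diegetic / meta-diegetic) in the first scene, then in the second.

diegetic, non-diegetic

Scene one: a transistor radio is an on-screen source and Ola reacts to it → diegetic.
Scene two: there is no source in the rink and no one hears it — it's now underscore → non-diegetic.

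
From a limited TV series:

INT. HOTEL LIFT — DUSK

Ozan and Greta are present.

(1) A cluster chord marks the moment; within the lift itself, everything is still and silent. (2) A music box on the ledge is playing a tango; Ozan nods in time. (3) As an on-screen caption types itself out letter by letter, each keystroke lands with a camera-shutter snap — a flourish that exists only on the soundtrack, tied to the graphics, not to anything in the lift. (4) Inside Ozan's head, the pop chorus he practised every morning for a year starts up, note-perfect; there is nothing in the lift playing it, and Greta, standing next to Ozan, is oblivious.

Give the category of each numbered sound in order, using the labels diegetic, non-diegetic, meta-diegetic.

Sound (1): nothing in the scene produces it; it's an accent added for the audience, so non-diegetic.
Sound (2): source music from a music box, which exists in the story world, so diegetic.
(3) sound married to a title/caption — outside the diegesis by definition → non-diegetic.
(4) remembered music, private to Ozan — Greta is oblivious because it isn't in the room → meta-diegetic.

non-diegetic, diegetic, non-diegetic, meta-diegetic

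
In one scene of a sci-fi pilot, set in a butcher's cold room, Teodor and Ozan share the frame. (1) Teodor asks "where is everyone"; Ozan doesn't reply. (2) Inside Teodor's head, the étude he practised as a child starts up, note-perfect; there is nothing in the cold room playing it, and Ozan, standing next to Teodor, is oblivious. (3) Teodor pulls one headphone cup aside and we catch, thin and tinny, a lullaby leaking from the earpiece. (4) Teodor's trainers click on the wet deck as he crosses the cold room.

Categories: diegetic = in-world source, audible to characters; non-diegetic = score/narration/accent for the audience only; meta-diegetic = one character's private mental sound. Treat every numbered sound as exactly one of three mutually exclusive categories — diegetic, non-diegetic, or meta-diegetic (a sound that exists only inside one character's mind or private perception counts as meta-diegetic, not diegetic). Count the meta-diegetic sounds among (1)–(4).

(1) Teodor is a character speaking aloud in the scene → diegetic.
(2) is meta-diegetic: remembered music, private to Teodor — Ozan is oblivious because it isn't in the room.
(3) the earpiece is a real device on Teodor's head — source music → diegetic.
(4) a character's body making contact with the set — an in-world sound → diegetic.
So 1 of the 4 is meta-diegetic: (2).

1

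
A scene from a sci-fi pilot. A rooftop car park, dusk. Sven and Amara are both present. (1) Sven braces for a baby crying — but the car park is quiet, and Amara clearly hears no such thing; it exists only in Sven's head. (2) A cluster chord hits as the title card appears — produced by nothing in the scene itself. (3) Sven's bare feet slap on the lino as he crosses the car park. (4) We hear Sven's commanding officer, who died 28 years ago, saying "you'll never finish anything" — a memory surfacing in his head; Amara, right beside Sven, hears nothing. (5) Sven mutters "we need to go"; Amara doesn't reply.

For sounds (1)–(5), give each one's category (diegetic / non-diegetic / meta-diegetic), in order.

meta-diegetic, non-diegetic, diegetic, meta-diegetic, diegetic

(1) is meta-diegetic: subjective to Sven: the car park is silent and Amara hears nothing.
Sound (2): nothing in the scene produces it; it's an accent added for the audience, so non-diegetic.
Sound (3): it's the physical sound of Sven moving in the space, so diegetic.
(4) it's Sven's recollection rendered as sound; the other character can't hear it → meta-diegetic.
(5) is diegetic: spoken by a character present in the story world.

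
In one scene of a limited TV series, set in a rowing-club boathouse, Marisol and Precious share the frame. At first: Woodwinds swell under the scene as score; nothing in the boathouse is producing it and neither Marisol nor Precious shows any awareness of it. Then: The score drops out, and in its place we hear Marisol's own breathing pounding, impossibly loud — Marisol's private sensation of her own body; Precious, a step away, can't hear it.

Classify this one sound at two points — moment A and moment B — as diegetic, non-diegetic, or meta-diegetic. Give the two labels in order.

Moment A: underscore with no in-world source, inaudible to the characters → non-diegetic.
Moment B: the body sound is Marisol's subjective perception alone — Precious can't hear it → meta-diegetic.

non-diegetic, meta-diegetic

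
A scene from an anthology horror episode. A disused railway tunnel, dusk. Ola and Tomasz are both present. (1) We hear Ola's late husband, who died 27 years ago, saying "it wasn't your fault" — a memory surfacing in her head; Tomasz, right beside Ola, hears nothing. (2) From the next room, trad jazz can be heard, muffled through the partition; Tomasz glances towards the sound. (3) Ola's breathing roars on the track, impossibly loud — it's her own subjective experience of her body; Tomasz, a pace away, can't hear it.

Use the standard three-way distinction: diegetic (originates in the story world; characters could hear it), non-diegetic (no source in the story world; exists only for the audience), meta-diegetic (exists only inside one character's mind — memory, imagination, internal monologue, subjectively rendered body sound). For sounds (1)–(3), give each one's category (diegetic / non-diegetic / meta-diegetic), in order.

meta-diegetic, diegetic, meta-diegetic

(1) a remembered line, private to Ola — not present in the room, not audible to Tomasz → meta-diegetic.
(2) is diegetic: it's coming from the next room — a location within the story world — and Tomasz reacts.
Sound (3): it's Ola's internal bodily sensation rendered as sound; only Ola 'hears' it, so meta-diegetic.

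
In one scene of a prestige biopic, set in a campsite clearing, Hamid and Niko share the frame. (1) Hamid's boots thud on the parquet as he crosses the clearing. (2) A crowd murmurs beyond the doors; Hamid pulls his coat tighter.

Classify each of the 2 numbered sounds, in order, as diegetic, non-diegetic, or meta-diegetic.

(1) Hamid's footsteps are produced in the story world → diegetic.
Sound (2): a crowd is part of the location's real environment, so diegetic.

diegetic, diegetic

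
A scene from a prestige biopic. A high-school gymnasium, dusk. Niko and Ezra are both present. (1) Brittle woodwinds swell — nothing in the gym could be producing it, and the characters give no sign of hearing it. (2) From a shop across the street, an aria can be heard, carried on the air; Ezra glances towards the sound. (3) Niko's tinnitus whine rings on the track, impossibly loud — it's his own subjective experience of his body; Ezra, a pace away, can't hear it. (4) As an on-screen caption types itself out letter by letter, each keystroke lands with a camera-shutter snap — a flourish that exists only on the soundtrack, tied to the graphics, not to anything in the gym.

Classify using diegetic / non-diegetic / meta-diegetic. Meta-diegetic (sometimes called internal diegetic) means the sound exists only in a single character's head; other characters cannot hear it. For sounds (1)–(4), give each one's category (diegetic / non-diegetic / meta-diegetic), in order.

(1) is non-diegetic: score with no on-screen or off-screen source; it exists for the audience alone.
(2) the music has an off-screen but real-world source and a character hears it → diegetic.
(3) is meta-diegetic: it's Niko's internal bodily sensation rendered as sound; only Niko 'hears' it.
(4) is non-diegetic: sound married to a title/caption — outside the diegesis by definition.

non-diegetic, diegetic, meta-diegetic, non-diegetic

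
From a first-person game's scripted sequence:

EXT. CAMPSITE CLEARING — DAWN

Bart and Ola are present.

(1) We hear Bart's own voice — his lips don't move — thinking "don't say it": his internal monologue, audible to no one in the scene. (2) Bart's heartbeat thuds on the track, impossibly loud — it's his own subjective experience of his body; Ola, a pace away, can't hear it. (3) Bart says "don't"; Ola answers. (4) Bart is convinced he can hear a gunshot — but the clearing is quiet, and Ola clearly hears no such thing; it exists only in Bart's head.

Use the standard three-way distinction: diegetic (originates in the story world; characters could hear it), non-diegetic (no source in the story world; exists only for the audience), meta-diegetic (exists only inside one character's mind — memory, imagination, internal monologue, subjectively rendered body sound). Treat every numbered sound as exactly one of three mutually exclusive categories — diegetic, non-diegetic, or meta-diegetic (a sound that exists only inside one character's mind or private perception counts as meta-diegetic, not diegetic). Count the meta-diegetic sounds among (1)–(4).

(1) internal monologue — inside Bart's mind, not spoken into the scene → meta-diegetic.
(2) is meta-diegetic: it's Bart's internal bodily sensation rendered as sound; only Bart 'hears' it.
(3) spoken by a character present in the story world → diegetic.
Sound (4): Bart alone 'hears' it — an imagined sound, not present in the space, so meta-diegetic.
Meta-diegetic: (1), (2), (4) — that's 3.

3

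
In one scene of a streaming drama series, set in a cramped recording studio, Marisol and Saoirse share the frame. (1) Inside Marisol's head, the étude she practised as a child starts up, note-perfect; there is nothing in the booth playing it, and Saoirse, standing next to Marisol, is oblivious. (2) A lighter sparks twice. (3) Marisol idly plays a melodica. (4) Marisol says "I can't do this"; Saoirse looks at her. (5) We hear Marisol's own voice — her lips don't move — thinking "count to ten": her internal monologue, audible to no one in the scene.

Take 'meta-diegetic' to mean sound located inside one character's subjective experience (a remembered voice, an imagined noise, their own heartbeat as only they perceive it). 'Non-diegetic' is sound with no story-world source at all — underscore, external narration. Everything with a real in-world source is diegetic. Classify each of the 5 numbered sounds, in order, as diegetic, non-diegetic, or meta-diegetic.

(1) it lives in Marisol's subjectivity, not in the booth → meta-diegetic.
(2) is diegetic: a lighter is a real object/event in the scene's world.
(3) a character is playing a melodica on screen → diegetic.
(4) is diegetic: spoken by a character present in the story world.
(5) it's Marisol's unspoken thought, heard only by the audience via her subjectivity → meta-diegetic.

meta-diegetic, diegetic, diegetic, diegetic, meta-diegetic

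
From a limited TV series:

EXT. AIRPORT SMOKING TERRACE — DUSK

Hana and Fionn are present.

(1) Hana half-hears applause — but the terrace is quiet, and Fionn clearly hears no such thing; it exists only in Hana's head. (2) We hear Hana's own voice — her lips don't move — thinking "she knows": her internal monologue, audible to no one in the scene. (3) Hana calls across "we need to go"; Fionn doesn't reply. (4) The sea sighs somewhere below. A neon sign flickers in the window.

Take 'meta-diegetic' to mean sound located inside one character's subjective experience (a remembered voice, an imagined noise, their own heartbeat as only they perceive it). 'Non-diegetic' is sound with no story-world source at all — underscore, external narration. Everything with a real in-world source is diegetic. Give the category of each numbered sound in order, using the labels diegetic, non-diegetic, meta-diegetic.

meta-diegetic, meta-diegetic, diegetic, diegetic

Sound (1): the sound is imagined by Hana; nothing in the story world is producing it and Fionn can't hear it, so meta-diegetic.
(2) is meta-diegetic: it's Hana's unspoken thought, heard only by the audience via her subjectivity.
(3) Hana is a character speaking aloud in the scene → diegetic.
(4) the sea is part of the location's real environment → diegetic.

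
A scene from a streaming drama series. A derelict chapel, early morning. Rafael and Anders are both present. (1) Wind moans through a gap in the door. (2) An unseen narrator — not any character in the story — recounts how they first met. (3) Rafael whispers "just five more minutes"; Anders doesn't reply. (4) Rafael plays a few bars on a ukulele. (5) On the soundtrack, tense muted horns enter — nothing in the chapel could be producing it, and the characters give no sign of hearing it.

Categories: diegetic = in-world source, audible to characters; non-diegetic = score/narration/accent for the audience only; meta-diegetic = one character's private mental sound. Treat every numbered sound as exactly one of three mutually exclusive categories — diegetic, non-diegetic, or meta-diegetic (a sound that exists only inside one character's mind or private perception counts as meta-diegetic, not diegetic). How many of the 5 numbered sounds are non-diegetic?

(1) is diegetic: it's the actual ambient sound of the location.
(2) commentary laid over the scene from outside the fiction → non-diegetic.
Sound (3): spoken by a character present in the story world, so diegetic.
(4) the instrument and the performer are both in the scene → diegetic.
(5) nothing in the chapel produces it and the characters don't hear it — pure soundtrack → non-diegetic.
So 2 of the 5 are non-diegetic: (2), (5).

2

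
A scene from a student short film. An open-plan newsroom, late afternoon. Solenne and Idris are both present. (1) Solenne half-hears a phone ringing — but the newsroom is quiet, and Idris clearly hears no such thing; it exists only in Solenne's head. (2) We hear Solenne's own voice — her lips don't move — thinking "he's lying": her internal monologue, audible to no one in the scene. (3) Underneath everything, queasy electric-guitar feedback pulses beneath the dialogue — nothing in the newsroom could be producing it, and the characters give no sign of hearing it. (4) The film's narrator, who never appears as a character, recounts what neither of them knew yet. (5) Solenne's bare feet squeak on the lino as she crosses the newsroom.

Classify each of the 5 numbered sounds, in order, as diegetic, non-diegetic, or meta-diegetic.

Sound (1): Solenne alone 'hears' it — an imagined sound, not present in the space, so meta-diegetic.
(2) internal monologue — inside Solenne's mind, not spoken into the scene → meta-diegetic.
(3) is non-diegetic: score with no on-screen or off-screen source; it exists for the audience alone.
(4) is non-diegetic: commentary laid over the scene from outside the fiction.
(5) is diegetic: Solenne's footsteps are produced in the story world.

meta-diegetic, meta-diegetic, non-diegetic, non-diegetic, diegetic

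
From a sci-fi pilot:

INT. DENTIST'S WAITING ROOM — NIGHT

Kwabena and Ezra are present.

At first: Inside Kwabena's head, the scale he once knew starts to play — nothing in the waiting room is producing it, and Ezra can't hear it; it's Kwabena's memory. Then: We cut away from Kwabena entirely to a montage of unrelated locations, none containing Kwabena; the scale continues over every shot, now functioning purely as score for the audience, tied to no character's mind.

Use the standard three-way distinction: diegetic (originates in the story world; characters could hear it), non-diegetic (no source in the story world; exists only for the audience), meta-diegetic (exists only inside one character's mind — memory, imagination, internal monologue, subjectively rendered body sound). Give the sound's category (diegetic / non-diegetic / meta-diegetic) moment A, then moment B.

Moment A: the music lives inside Kwabena's mind alone; Ezra can't hear it → meta-diegetic.
Moment B: once it plays over shots Kwabena isn't in, detached from any character's subjectivity, it's conventional underscore → non-diegetic.

meta-diegetic, non-diegetic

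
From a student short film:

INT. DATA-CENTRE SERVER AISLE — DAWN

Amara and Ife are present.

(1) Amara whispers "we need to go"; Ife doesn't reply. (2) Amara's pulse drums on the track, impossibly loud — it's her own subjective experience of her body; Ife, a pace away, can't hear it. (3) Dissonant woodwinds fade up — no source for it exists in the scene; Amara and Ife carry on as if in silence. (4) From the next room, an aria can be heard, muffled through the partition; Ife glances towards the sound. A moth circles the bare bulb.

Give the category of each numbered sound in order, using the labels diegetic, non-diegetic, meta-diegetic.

(1) Amara is a character speaking aloud in the scene → diegetic.
Sound (2): point-of-audition from inside Amara's body; not a sound in the room, so meta-diegetic.
Sound (3): it has no source in the story world and no character can hear it — it's underscore, so non-diegetic.
(4) the music has an off-screen but real-world source and a character hears it → diegetic.

diegetic, meta-diegetic, non-diegetic, diegetic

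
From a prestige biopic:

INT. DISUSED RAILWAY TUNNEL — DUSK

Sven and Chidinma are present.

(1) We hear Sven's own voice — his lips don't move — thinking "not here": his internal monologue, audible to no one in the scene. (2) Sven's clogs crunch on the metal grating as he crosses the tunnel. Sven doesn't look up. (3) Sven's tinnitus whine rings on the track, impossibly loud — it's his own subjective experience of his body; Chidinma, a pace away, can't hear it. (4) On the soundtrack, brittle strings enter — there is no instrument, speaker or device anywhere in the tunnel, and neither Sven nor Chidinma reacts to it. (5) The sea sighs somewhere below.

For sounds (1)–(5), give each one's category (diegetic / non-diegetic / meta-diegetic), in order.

meta-diegetic, diegetic, meta-diegetic, non-diegetic, diegetic

(1) is meta-diegetic: it's Sven's unspoken thought, heard only by the audience via his subjectivity.
(2) is diegetic: Sven's footsteps are produced in the story world.
(3) a subjective body sound — Sven's private perception, inaudible to Chidinma → meta-diegetic.
Sound (4): it has no source in the story world and no character can hear it — it's underscore, so non-diegetic.
Sound (5): the sea is part of the location's real environment, so diegetic.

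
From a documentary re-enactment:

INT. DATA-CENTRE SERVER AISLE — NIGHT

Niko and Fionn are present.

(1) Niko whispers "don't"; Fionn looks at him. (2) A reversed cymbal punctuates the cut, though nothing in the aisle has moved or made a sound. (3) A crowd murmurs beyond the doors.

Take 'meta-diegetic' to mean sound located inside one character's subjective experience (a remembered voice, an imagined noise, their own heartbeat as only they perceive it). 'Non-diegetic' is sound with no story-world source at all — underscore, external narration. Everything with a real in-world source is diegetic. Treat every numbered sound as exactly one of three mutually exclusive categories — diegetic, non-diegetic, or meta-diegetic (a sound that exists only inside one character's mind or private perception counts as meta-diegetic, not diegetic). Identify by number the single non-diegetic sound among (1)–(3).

(1) on-screen dialogue — Niko speaks and Fionn is there to hear → diegetic.
(2) nothing in the scene produces it; it's an accent added for the audience → non-diegetic.
(3) is diegetic: a crowd is part of the location's real environment.
Only (2) is non-diegetic.

2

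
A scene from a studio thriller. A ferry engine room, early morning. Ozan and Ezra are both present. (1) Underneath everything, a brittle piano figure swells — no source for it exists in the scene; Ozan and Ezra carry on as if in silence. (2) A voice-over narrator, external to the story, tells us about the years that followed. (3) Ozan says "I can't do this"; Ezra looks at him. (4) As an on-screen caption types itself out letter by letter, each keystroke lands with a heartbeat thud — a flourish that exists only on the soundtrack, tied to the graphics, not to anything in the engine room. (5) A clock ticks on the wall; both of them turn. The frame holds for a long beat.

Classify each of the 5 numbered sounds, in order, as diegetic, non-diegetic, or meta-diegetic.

non-diegetic, non-diegetic, diegetic, non-diegetic, diegetic

Sound (1): it has no source in the story world and no character can hear it — it's underscore, so non-diegetic.
(2) the narrator exists outside the story world, addressing only the audience → non-diegetic.
(3) is diegetic: spoken by a character present in the story world.
(4) is non-diegetic: it accompanies on-screen graphics, not anything inside the story world.
(5) the sound comes from a clock physically present in the location → diegetic.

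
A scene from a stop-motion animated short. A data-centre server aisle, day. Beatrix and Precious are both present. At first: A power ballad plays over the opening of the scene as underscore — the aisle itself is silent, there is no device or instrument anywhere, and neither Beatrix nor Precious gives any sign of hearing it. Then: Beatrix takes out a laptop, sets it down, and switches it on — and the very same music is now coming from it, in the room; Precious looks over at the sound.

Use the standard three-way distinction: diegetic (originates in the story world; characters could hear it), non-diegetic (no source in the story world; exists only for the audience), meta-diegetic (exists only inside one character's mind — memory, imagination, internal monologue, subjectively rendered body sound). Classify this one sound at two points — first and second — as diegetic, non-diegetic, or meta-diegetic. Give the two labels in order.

First: no in-world source exists and no character can hear it — underscore → non-diegetic.
Second: a laptop is now a real source in the story world and the characters hear it → diegetic.

non-diegetic, diegetic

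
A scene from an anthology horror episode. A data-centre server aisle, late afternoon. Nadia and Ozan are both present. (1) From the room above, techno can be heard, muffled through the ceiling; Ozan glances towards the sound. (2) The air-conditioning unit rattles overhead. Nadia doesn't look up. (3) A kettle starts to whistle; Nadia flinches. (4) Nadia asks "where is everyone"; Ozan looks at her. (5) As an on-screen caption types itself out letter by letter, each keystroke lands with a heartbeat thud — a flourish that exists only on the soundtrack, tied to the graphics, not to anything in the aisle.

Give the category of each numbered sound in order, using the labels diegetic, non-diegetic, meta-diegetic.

Sound (1): the music has an off-screen but real-world source and a character hears it, so diegetic.
Sound (2): it's the actual ambient sound of the location, so diegetic.
(3) is diegetic: an in-world source (a kettle); characters could hear it.
Sound (4): Nadia is a character speaking aloud in the scene, so diegetic.
Sound (5): the caption isn't part of the story world, so neither is the sound tied to it, so non-diegetic.

diegetic, diegetic, diegetic, diegetic, non-diegetic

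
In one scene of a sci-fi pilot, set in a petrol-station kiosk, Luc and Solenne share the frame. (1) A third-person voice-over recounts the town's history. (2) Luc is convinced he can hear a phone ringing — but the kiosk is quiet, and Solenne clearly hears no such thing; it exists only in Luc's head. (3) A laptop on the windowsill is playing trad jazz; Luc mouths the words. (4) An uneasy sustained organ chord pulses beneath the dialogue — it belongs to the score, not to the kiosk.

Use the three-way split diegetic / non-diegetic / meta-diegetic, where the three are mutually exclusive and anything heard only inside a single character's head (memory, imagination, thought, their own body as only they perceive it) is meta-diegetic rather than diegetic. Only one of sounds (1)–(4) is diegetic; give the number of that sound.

(1) is non-diegetic: the narrator exists outside the story world, addressing only the audience.
(2) is meta-diegetic: Luc alone 'hears' it — an imagined sound, not present in the space.
Sound (3): the music comes from an on-screen device that Luc responds to, so diegetic.
(4) score with no on-screen or off-screen source; it exists for the audience alone → non-diegetic.
Only (3) is diegetic.

3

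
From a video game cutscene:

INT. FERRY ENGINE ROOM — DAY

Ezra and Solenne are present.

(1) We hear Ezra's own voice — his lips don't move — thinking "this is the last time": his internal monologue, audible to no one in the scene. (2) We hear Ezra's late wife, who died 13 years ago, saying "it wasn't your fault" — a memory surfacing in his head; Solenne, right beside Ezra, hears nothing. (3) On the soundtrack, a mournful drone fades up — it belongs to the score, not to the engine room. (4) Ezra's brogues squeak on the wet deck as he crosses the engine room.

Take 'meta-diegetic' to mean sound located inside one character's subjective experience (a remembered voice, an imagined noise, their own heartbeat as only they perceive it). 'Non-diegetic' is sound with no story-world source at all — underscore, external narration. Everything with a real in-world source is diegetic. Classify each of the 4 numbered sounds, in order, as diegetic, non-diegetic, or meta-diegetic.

(1) is meta-diegetic: internal monologue — inside Ezra's mind, not spoken into the scene.
Sound (2): a remembered line, private to Ezra — not present in the room, not audible to Solenne, so meta-diegetic.
Sound (3): score with no on-screen or off-screen source; it exists for the audience alone, so non-diegetic.
(4) is diegetic: it's the physical sound of Ezra moving in the space.

meta-diegetic, meta-diegetic, non-diegetic, diegetic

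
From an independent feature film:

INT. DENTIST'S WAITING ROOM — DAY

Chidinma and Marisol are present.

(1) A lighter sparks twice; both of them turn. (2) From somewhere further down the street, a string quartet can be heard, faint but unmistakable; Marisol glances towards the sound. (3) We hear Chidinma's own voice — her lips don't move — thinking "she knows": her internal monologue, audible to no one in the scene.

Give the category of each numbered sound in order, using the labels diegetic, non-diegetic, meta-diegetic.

(1) a lighter is a real object/event in the scene's world → diegetic.
(2) the music has an off-screen but real-world source and a character hears it → diegetic.
Sound (3): Chidinma's thought-voice: a private mental sound no other character can hear, so meta-diegetic.

diegetic, diegetic, meta-diegetic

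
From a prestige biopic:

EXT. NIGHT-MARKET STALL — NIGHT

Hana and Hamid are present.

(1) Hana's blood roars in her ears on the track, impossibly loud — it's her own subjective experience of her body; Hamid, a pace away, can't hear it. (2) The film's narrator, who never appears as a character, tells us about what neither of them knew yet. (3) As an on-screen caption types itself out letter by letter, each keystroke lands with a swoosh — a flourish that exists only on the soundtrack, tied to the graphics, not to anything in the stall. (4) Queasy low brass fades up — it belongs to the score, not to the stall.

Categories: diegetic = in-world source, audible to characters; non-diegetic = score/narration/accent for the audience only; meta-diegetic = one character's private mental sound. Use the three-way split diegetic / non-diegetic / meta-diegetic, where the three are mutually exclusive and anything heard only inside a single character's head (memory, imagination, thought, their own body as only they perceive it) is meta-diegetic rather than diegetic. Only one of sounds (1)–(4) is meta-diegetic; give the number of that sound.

(1) point-of-audition from inside Hana's body; not a sound in the room → meta-diegetic.
Sound (2): commentary laid over the scene from outside the fiction, so non-diegetic.
Sound (3): the caption isn't part of the story world, so neither is the sound tied to it, so non-diegetic.
(4) is non-diegetic: it has no source in the story world and no character can hear it — it's underscore.
Only (1) is meta-diegetic.

1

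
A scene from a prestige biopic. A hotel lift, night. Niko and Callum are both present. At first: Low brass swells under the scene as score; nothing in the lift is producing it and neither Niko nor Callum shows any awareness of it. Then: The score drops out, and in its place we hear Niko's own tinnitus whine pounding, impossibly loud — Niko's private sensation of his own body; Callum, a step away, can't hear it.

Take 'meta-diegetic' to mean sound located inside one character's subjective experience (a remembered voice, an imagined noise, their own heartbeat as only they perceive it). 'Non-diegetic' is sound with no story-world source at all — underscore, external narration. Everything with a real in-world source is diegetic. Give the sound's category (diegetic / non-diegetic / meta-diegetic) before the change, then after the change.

non-diegetic, meta-diegetic

Before the change: underscore with no in-world source, inaudible to the characters → non-diegetic.
After the change: the body sound is Niko's subjective perception alone — Callum can't hear it → meta-diegetic.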